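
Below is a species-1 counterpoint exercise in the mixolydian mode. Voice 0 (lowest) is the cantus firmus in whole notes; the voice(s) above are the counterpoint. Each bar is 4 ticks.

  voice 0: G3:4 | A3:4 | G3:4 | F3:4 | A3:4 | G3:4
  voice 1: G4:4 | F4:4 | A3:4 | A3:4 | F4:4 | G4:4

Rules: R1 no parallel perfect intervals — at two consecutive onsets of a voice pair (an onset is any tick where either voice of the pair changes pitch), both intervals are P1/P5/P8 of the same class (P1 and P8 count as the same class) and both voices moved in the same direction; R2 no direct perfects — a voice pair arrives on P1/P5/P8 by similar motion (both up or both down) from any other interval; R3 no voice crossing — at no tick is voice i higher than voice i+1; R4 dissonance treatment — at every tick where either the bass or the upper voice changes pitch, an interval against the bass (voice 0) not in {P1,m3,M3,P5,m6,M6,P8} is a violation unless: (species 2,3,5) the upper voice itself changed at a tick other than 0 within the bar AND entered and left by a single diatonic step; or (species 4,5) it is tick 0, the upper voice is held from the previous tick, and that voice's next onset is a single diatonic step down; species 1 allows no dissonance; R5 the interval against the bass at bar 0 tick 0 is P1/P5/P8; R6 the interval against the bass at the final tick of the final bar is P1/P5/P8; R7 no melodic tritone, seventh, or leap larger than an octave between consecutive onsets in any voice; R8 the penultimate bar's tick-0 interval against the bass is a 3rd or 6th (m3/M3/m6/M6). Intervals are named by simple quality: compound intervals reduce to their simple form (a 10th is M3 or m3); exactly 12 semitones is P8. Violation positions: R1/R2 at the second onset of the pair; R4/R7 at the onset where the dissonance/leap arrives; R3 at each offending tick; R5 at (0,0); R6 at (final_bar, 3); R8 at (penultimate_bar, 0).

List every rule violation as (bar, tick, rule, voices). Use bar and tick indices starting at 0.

(2, 0, R4, (0, 1))

bar 0: v0=G3 v1=G4 downbeat P8
bar 1: v0=A3 v1=F4 downbeat m6
bar 2: v0=G3 v1=A3 downbeat M2
bar 3: v0=F3 v1=A3 downbeat M3
bar 4: v0=A3 v1=F4 downbeat m6
bar 5: v0=G3 v1=G4 downbeat P8
  -> R4 @ bar 2 tick 0 v(0, 1): G3/A3 M2 untreated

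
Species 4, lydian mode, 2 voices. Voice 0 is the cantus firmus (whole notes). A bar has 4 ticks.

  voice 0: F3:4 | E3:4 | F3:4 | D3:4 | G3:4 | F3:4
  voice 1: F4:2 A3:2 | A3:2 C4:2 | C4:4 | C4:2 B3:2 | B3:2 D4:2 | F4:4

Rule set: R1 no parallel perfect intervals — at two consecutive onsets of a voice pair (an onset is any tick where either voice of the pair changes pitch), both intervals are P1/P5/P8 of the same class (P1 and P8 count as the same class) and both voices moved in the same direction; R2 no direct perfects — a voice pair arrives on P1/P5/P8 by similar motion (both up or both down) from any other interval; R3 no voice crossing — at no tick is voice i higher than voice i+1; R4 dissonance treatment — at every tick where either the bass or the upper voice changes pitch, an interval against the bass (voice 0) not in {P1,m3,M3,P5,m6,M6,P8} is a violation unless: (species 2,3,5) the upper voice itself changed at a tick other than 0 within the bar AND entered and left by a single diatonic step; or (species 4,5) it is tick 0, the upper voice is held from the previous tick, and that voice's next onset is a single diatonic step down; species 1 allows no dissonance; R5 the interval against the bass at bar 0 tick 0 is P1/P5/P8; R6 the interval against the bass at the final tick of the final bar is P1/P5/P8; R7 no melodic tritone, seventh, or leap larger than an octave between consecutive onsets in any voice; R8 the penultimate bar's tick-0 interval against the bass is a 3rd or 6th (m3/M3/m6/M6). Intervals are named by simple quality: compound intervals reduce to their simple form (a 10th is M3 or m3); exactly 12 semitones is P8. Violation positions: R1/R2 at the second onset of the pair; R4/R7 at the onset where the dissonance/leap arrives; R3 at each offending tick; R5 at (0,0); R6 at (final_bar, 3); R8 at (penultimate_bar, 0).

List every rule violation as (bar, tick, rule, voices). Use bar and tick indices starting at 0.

bar 0: v0=F3 v1=F4 downbeat P8
bar 1: v0=E3 v1=A3 downbeat P4
bar 2: v0=F3 v1=C4 downbeat P5
bar 3: v0=D3 v1=C4 downbeat m7
bar 4: v0=G3 v1=B3 downbeat M3
bar 5: v0=F3 v1=F4 downbeat P8
  -> R4 @ bar 1 tick 0 v(0, 1): E3/A3 P4 untreated

(1, 0, R4, (0, 1))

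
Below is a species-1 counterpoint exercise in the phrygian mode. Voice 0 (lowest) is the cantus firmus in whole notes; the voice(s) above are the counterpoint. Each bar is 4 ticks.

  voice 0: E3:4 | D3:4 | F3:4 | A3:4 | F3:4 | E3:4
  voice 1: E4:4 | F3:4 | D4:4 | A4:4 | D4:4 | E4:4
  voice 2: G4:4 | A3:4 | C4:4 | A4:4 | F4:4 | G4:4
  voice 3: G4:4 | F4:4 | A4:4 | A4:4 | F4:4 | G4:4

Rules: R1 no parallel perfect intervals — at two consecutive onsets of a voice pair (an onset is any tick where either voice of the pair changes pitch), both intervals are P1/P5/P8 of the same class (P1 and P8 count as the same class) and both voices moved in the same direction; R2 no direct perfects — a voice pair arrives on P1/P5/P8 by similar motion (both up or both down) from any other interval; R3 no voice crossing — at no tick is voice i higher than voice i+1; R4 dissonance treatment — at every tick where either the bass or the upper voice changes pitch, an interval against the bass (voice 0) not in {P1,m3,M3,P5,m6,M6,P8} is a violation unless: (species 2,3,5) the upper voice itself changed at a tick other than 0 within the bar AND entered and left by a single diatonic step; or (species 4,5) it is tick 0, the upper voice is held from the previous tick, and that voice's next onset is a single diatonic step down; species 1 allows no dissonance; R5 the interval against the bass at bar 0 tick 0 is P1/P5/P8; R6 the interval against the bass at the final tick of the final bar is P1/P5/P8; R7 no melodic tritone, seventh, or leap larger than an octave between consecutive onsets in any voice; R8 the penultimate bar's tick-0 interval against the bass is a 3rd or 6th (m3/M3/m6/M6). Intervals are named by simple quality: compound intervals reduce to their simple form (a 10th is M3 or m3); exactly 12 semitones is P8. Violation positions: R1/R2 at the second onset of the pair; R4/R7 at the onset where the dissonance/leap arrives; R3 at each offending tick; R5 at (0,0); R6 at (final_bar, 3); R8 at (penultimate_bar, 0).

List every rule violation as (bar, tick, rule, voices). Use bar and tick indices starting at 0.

(0, 0, R5, (0, 2))
(0, 0, R5, (0, 3))
(1, 0, R2, (0, 2))
(1, 0, R2, (1, 3))
(1, 0, R7, (1,))
(1, 0, R7, (2,))
(2, 0, R1, (0, 2))
(2, 0, R2, (1, 3))
(2, 0, R3, (1, 2))
(2, 1, R3, (1, 2))
(2, 2, R3, (1, 2))
(2, 3, R3, (1, 2))
(3, 0, R2, (0, 1))
(3, 0, R2, (0, 2))
(3, 0, R2, (1, 2))
(4, 0, R1, (0, 2))
(4, 0, R1, (0, 3))
(4, 0, R1, (2, 3))
(4, 0, R8, (0, 2))
(4, 0, R8, (0, 3))
(5, 0, R1, (2, 3))
(5, 3, R6, (0, 2))
(5, 3, R6, (0, 3))

bar 0: v0=E3 v1=E4 v2=G4 v3=G4 downbeat m3
bar 1: v0=D3 v1=F3 v2=A3 v3=F4 downbeat m3
bar 2: v0=F3 v1=D4 v2=C4 v3=A4 downbeat M3
bar 3: v0=A3 v1=A4 v2=A4 v3=A4 downbeat P8
bar 4: v0=F3 v1=D4 v2=F4 v3=F4 downbeat P8
bar 5: v0=E3 v1=E4 v2=G4 v3=G4 downbeat m3
  -> R5 @ bar 0 tick 0 v(0, 2): opens on m3
  -> R5 @ bar 0 tick 0 v(0, 3): opens on m3
  -> R2 @ bar 1 tick 0 v(0, 2): E3/G4 m3 -> D3/A3 P5 similar
  -> R2 @ bar 1 tick 0 v(1, 3): E4/G4 m3 -> F3/F4 P8 similar
  -> R7 @ bar 1 tick 0 v(1,): E4->F3 leap 11st
  -> R7 @ bar 1 tick 0 v(2,): G4->A3 leap 10st
  -> R1 @ bar 2 tick 0 v(0, 2): D3/A3 P5 -> F3/C4 P5 similar
  -> R2 @ bar 2 tick 0 v(1, 3): F3/F4 P8 -> D4/A4 P5 similar
  -> R3 @ bar 2 tick 0 v(1, 2): D4 above C4
  -> R3 @ bar 2 tick 1 v(1, 2): D4 above C4
  -> R3 @ bar 2 tick 2 v(1, 2): D4 above C4
  -> R3 @ bar 2 tick 3 v(1, 2): D4 above C4
  -> R2 @ bar 3 tick 0 v(0, 1): F3/D4 M6 -> A3/A4 P8 similar
  -> R2 @ bar 3 tick 0 v(0, 2): F3/C4 P5 -> A3/A4 P8 similar
  -> R2 @ bar 3 tick 0 v(1, 2): D4/C4 M2 -> A4/A4 P1 similar
  -> R1 @ bar 4 tick 0 v(0, 2): A3/A4 P8 -> F3/F4 P8 similar
  -> R1 @ bar 4 tick 0 v(0, 3): A3/A4 P8 -> F3/F4 P8 similar
  -> R1 @ bar 4 tick 0 v(2, 3): A4/A4 P1 -> F4/F4 P1 similar
  -> R8 @ bar 4 tick 0 v(0, 2): penult P8 not 3rd/6th
  -> R8 @ bar 4 tick 0 v(0, 3): penult P8 not 3rd/6th
  -> R1 @ bar 5 tick 0 v(2, 3): F4/F4 P1 -> G4/G4 P1 similar
  -> R6 @ bar 5 tick 3 v(0, 2): closes on m3
  -> R6 @ bar 5 tick 3 v(0, 3): closes on m3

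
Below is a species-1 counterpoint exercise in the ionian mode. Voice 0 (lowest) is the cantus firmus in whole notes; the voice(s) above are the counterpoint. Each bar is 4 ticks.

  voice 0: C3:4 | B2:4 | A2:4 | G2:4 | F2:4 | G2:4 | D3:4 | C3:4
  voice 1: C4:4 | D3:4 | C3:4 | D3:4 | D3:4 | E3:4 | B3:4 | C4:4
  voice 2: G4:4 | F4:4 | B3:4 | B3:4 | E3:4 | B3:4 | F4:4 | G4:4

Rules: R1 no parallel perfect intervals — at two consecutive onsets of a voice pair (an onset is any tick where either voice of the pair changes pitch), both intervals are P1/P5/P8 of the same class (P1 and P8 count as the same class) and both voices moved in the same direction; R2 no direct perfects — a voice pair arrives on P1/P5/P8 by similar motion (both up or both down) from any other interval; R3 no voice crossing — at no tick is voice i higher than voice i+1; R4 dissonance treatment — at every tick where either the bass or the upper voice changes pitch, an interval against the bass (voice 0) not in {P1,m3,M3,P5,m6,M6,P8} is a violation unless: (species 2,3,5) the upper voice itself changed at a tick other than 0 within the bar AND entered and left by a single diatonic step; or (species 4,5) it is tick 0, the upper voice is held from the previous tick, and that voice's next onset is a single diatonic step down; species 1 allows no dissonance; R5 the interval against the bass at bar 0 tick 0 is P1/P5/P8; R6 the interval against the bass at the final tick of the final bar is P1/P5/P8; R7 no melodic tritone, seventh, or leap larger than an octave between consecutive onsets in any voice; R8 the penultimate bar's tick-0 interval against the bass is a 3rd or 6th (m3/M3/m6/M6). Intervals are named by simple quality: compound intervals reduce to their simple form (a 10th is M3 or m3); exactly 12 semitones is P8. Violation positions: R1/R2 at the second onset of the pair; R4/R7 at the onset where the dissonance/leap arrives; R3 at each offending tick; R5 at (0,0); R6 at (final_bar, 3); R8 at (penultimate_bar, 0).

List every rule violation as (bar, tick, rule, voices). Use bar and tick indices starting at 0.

bar 0: v0=C3 v1=C4 v2=G4 downbeat P5
bar 1: v0=B2 v1=D3 v2=F4 downbeat TT
bar 2: v0=A2 v1=C3 v2=B3 downbeat M2
bar 3: v0=G2 v1=D3 v2=B3 downbeat M3
bar 4: v0=F2 v1=D3 v2=E3 downbeat M7
bar 5: v0=G2 v1=E3 v2=B3 downbeat M3
bar 6: v0=D3 v1=B3 v2=F4 downbeat m3
bar 7: v0=C3 v1=C4 v2=G4 downbeat P5
  -> R4 @ bar 1 tick 0 v(0, 2): B2/F4 TT untreated
  -> R7 @ bar 1 tick 0 v(1,): C4->D3 leap 10st
  -> R4 @ bar 2 tick 0 v(0, 2): A2/B3 M2 untreated
  -> R7 @ bar 2 tick 0 v(2,): F4->B3 leap 6st
  -> R4 @ bar 4 tick 0 v(0, 2): F2/E3 M7 untreated
  -> R2 @ bar 5 tick 0 v(1, 2): D3/E3 M2 -> E3/B3 P5 similar
  -> R7 @ bar 6 tick 0 v(2,): B3->F4 leap 6st
  -> R2 @ bar 7 tick 0 v(1, 2): B3/F4 TT -> C4/G4 P5 similar

(1, 0, R4, (0, 2))
(1, 0, R7, (1,))
(2, 0, R4, (0, 2))
(2, 0, R7, (2,))
(4, 0, R4, (0, 2))
(5, 0, R2, (1, 2))
(6, 0, R7, (2,))
(7, 0, R2, (1, 2))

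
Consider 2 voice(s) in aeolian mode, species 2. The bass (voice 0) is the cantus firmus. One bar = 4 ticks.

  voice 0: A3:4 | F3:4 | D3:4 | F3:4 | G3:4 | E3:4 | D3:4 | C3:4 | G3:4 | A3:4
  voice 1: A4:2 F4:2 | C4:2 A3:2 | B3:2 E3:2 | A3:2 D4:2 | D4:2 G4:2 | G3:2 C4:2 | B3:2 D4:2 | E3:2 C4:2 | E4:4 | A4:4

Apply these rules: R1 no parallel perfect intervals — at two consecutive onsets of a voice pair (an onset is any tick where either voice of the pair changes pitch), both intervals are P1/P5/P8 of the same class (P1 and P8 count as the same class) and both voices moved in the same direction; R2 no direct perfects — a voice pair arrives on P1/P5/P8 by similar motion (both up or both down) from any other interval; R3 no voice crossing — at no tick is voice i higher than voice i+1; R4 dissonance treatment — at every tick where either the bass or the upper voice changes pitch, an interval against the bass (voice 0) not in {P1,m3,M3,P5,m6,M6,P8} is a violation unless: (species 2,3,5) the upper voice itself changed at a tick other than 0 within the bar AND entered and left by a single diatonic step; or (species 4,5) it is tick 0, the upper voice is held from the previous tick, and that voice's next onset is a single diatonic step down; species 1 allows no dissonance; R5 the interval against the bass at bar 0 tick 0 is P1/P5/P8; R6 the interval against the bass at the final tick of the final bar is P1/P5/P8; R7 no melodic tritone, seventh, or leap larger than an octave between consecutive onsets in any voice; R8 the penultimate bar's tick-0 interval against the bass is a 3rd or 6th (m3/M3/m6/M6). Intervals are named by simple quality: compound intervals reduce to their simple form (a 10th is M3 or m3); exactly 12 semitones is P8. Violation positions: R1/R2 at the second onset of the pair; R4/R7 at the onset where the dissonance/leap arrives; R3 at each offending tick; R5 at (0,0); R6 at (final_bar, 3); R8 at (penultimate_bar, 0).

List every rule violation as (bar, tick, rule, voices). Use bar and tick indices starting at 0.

(1, 0, R2, (0, 1))
(2, 2, R4, (0, 1))
(7, 0, R7, (1,))
(9, 0, R2, (0, 1))

bar 0: v0=A3 v1=A4 downbeat P8
bar 1: v0=F3 v1=C4 downbeat P5
bar 2: v0=D3 v1=B3 downbeat M6
bar 3: v0=F3 v1=A3 downbeat M3
bar 4: v0=G3 v1=D4 downbeat P5
bar 5: v0=E3 v1=G3 downbeat m3
bar 6: v0=D3 v1=B3 downbeat M6
bar 7: v0=C3 v1=E3 downbeat M3
bar 8: v0=G3 v1=E4 downbeat M6
bar 9: v0=A3 v1=A4 downbeat P8
  -> R2 @ bar 1 tick 0 v(0, 1): A3/F4 m6 -> F3/C4 P5 similar
  -> R4 @ bar 2 tick 2 v(0, 1): D3/E3 M2 untreated
  -> R7 @ bar 7 tick 0 v(1,): D4->E3 leap 10st
  -> R2 @ bar 9 tick 0 v(0, 1): G3/E4 M6 -> A3/A4 P8 similar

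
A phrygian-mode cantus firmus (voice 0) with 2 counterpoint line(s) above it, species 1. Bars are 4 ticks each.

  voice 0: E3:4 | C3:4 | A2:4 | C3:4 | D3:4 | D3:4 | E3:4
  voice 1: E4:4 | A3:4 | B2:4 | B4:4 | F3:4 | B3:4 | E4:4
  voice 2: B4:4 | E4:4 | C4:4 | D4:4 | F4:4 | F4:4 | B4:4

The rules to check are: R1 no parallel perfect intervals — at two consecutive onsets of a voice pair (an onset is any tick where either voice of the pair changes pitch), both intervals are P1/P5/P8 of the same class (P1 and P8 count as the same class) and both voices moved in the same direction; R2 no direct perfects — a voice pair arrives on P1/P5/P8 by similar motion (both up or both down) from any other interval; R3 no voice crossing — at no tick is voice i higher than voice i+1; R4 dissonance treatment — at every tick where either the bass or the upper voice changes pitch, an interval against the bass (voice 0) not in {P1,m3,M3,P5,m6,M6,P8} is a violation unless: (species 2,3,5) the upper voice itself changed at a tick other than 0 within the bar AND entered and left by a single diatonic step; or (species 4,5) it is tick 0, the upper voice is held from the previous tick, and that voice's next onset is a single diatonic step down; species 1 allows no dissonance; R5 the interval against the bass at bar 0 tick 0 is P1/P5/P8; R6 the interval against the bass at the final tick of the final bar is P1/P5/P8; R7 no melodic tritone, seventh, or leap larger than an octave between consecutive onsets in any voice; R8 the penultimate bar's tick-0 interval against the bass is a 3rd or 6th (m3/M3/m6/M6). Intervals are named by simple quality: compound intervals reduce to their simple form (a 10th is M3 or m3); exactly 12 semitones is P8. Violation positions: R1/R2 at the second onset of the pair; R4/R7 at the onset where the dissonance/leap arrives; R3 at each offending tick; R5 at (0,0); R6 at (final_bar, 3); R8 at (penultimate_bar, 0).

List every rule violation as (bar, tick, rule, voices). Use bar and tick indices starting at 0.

bar 0: v0=E3 v1=E4 v2=B4 downbeat P5
bar 1: v0=C3 v1=A3 v2=E4 downbeat M3
bar 2: v0=A2 v1=B2 v2=C4 downbeat m3
bar 3: v0=C3 v1=B4 v2=D4 downbeat M2
bar 4: v0=D3 v1=F3 v2=F4 downbeat m3
bar 5: v0=D3 v1=B3 v2=F4 downbeat m3
bar 6: v0=E3 v1=E4 v2=B4 downbeat P5
  -> R1 @ bar 1 tick 0 v(1, 2): E4/B4 P5 -> A3/E4 P5 similar
  -> R4 @ bar 2 tick 0 v(0, 1): A2/B2 M2 untreated
  -> R7 @ bar 2 tick 0 v(1,): A3->B2 leap 10st
  -> R3 @ bar 3 tick 0 v(1, 2): B4 above D4
  -> R4 @ bar 3 tick 0 v(0, 1): C3/B4 M7 untreated
  -> R4 @ bar 3 tick 0 v(0, 2): C3/D4 M2 untreated
  -> R7 @ bar 3 tick 0 v(1,): B2->B4 leap 24st
  -> R3 @ bar 3 tick 1 v(1, 2): B4 above D4
  -> R3 @ bar 3 tick 2 v(1, 2): B4 above D4
  -> R3 @ bar 3 tick 3 v(1, 2): B4 above D4
  -> R7 @ bar 4 tick 0 v(1,): B4->F3 leap 18st
  -> R7 @ bar 5 tick 0 v(1,): F3->B3 leap 6st
  -> R2 @ bar 6 tick 0 v(0, 1): D3/B3 M6 -> E3/E4 P8 similar
  -> R2 @ bar 6 tick 0 v(0, 2): D3/F4 m3 -> E3/B4 P5 similar
  -> R2 @ bar 6 tick 0 v(1, 2): B3/F4 TT -> E4/B4 P5 similar
  -> R7 @ bar 6 tick 0 v(2,): F4->B4 leap 6st

(1, 0, R1, (1, 2))
(2, 0, R4, (0, 1))
(2, 0, R7, (1,))
(3, 0, R3, (1, 2))
(3, 0, R4, (0, 1))
(3, 0, R4, (0, 2))
(3, 0, R7, (1,))
(3, 1, R3, (1, 2))
(3, 2, R3, (1, 2))
(3, 3, R3, (1, 2))
(4, 0, R7, (1,))
(5, 0, R7, (1,))
(6, 0, R2, (0, 1))
(6, 0, R2, (0, 2))
(6, 0, R2, (1, 2))
(6, 0, R7, (2,))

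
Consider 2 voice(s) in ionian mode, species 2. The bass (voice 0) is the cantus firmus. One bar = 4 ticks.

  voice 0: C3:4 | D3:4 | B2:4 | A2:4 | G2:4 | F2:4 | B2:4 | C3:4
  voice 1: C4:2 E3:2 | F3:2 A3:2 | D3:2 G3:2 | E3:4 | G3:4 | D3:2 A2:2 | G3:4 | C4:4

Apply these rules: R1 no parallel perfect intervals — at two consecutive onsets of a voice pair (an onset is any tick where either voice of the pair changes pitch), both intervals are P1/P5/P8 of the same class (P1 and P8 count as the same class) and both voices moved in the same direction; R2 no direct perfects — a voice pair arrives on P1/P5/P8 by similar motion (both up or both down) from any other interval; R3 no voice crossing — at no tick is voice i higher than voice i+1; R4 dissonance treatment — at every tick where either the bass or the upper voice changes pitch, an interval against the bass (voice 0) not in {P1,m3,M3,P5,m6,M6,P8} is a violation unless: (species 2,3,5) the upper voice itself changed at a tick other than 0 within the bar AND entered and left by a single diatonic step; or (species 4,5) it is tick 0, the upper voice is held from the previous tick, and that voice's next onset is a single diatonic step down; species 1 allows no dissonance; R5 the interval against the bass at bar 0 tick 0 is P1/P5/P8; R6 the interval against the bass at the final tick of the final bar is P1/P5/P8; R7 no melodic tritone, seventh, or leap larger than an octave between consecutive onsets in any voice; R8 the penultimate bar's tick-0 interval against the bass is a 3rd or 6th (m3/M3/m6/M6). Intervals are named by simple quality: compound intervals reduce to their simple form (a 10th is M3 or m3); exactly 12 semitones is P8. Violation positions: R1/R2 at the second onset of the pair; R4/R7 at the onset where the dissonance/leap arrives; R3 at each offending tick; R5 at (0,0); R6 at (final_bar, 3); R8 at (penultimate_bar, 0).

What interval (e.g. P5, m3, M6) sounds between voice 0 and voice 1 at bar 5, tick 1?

voice 0=F2 voice 1=D3 -> M6

M6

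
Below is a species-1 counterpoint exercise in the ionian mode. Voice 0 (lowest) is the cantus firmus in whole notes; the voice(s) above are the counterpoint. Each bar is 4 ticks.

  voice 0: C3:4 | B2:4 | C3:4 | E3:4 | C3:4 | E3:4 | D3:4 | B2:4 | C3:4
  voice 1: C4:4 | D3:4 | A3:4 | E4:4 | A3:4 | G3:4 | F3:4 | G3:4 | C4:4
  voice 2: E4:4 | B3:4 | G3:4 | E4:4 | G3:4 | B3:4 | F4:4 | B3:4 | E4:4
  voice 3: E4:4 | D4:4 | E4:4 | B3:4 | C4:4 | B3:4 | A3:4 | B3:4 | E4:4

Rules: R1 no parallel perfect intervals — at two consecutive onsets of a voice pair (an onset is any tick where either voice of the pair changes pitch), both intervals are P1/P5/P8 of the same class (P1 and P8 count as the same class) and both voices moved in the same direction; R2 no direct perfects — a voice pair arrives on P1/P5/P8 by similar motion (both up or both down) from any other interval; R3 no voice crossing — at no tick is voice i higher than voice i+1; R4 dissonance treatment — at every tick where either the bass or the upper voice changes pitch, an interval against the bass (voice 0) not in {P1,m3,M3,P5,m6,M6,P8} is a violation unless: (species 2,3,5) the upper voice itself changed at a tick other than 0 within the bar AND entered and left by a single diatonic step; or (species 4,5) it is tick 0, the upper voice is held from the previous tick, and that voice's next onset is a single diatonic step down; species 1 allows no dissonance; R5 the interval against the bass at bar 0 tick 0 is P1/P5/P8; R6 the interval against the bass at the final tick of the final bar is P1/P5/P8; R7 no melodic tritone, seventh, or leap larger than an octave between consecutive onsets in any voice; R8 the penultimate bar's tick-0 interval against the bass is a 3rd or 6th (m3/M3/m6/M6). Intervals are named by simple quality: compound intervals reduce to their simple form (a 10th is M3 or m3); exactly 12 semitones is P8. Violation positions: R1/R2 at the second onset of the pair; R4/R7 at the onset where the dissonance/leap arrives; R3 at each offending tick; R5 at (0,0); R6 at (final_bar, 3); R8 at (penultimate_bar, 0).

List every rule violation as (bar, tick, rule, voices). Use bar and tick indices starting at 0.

(0, 0, R5, (0, 2))
(0, 0, R5, (0, 3))
(1, 0, R2, (0, 2))
(1, 0, R2, (1, 3))
(1, 0, R7, (1,))
(2, 0, R2, (1, 3))
(2, 0, R3, (1, 2))
(2, 1, R3, (1, 2))
(2, 2, R3, (1, 2))
(2, 3, R3, (1, 2))
(3, 0, R2, (0, 1))
(3, 0, R2, (0, 2))
(3, 0, R2, (1, 2))
(3, 0, R3, (2, 3))
(3, 1, R3, (2, 3))
(3, 2, R3, (2, 3))
(3, 3, R3, (2, 3))
(4, 0, R2, (0, 2))
(4, 0, R3, (1, 2))
(4, 1, R3, (1, 2))
(4, 2, R3, (1, 2))
(4, 3, R3, (1, 2))
(5, 0, R1, (0, 2))
(6, 0, R1, (0, 3))
(6, 0, R3, (2, 3))
(6, 0, R7, (2,))
(6, 1, R3, (2, 3))
(6, 2, R3, (2, 3))
(6, 3, R3, (2, 3))
(7, 0, R2, (0, 2))
(7, 0, R7, (2,))
(7, 0, R8, (0, 2))
(7, 0, R8, (0, 3))
(8, 0, R1, (2, 3))
(8, 0, R2, (0, 1))
(8, 3, R6, (0, 2))
(8, 3, R6, (0, 3))

bar 0: v0=C3 v1=C4 v2=E4 v3=E4 downbeat M3
bar 1: v0=B2 v1=D3 v2=B3 v3=D4 downbeat m3
bar 2: v0=C3 v1=A3 v2=G3 v3=E4 downbeat M3
bar 3: v0=E3 v1=E4 v2=E4 v3=B3 downbeat P5
bar 4: v0=C3 v1=A3 v2=G3 v3=C4 downbeat P8
bar 5: v0=E3 v1=G3 v2=B3 v3=B3 downbeat P5
bar 6: v0=D3 v1=F3 v2=F4 v3=A3 downbeat P5
bar 7: v0=B2 v1=G3 v2=B3 v3=B3 downbeat P8
bar 8: v0=C3 v1=C4 v2=E4 v3=E4 downbeat M3
  -> R5 @ bar 0 tick 0 v(0, 2): opens on M3
  -> R5 @ bar 0 tick 0 v(0, 3): opens on M3
  -> R2 @ bar 1 tick 0 v(0, 2): C3/E4 M3 -> B2/B3 P8 similar
  -> R2 @ bar 1 tick 0 v(1, 3): C4/E4 M3 -> D3/D4 P8 similar
  -> R7 @ bar 1 tick 0 v(1,): C4->D3 leap 10st
  -> R2 @ bar 2 tick 0 v(1, 3): D3/D4 P8 -> A3/E4 P5 similar
  -> R3 @ bar 2 tick 0 v(1, 2): A3 above G3
  -> R3 @ bar 2 tick 1 v(1, 2): A3 above G3
  -> R3 @ bar 2 tick 2 v(1, 2): A3 above G3
  -> R3 @ bar 2 tick 3 v(1, 2): A3 above G3
  -> R2 @ bar 3 tick 0 v(0, 1): C3/A3 M6 -> E3/E4 P8 similar
  -> R2 @ bar 3 tick 0 v(0, 2): C3/G3 P5 -> E3/E4 P8 similar
  -> R2 @ bar 3 tick 0 v(1, 2): A3/G3 M2 -> E4/E4 P1 similar
  -> R3 @ bar 3 tick 0 v(2, 3): E4 above B3
  -> R3 @ bar 3 tick 1 v(2, 3): E4 above B3
  -> R3 @ bar 3 tick 2 v(2, 3): E4 above B3
  -> R3 @ bar 3 tick 3 v(2, 3): E4 above B3
  -> R2 @ bar 4 tick 0 v(0, 2): E3/E4 P8 -> C3/G3 P5 similar
  -> R3 @ bar 4 tick 0 v(1, 2): A3 above G3
  -> R3 @ bar 4 tick 1 v(1, 2): A3 above G3
  -> R3 @ bar 4 tick 2 v(1, 2): A3 above G3
  -> R3 @ bar 4 tick 3 v(1, 2): A3 above G3
  -> R1 @ bar 5 tick 0 v(0, 2): C3/G3 P5 -> E3/B3 P5 similar
  -> R1 @ bar 6 tick 0 v(0, 3): E3/B3 P5 -> D3/A3 P5 similar
  -> R3 @ bar 6 tick 0 v(2, 3): F4 above A3
  -> R7 @ bar 6 tick 0 v(2,): B3->F4 leap 6st
  -> R3 @ bar 6 tick 1 v(2, 3): F4 above A3
  -> R3 @ bar 6 tick 2 v(2, 3): F4 above A3
  -> R3 @ bar 6 tick 3 v(2, 3): F4 above A3
  -> R2 @ bar 7 tick 0 v(0, 2): D3/F4 m3 -> B2/B3 P8 similar
  -> R7 @ bar 7 tick 0 v(2,): F4->B3 leap 6st
  -> R8 @ bar 7 tick 0 v(0, 2): penult P8 not 3rd/6th
  -> R8 @ bar 7 tick 0 v(0, 3): penult P8 not 3rd/6th
  -> R1 @ bar 8 tick 0 v(2, 3): B3/B3 P1 -> E4/E4 P1 similar
  -> R2 @ bar 8 tick 0 v(0, 1): B2/G3 m6 -> C3/C4 P8 similar
  -> R6 @ bar 8 tick 3 v(0, 2): closes on M3
  -> R6 @ bar 8 tick 3 v(0, 3): closes on M3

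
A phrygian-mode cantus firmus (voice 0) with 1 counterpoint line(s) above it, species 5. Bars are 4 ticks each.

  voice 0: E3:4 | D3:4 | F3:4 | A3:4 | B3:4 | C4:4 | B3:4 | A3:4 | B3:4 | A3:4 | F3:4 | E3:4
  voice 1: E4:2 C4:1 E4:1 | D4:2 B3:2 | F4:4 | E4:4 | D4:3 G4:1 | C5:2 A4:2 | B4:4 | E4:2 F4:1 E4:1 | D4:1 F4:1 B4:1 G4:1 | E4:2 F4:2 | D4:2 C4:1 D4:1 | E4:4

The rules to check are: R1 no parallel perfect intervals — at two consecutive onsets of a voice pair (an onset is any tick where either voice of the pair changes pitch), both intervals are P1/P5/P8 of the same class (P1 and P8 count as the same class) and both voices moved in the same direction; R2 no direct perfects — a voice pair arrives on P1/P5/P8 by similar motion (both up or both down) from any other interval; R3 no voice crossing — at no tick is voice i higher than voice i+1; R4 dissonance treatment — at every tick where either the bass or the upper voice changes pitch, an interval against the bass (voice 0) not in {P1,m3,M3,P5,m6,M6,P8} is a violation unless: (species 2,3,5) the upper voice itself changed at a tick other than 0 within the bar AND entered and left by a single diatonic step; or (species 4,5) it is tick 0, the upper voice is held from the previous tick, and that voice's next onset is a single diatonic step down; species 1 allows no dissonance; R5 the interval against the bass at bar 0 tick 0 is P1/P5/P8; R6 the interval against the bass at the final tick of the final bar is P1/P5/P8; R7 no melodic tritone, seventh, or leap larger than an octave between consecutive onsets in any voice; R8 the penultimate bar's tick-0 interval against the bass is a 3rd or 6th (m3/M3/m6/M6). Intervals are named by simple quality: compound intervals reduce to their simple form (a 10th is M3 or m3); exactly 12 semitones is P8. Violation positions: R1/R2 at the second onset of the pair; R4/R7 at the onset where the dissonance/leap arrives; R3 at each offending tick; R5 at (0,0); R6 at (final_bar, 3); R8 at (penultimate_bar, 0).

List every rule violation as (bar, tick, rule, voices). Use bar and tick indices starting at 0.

(1, 0, R1, (0, 1))
(2, 0, R2, (0, 1))
(2, 0, R7, (1,))
(5, 0, R2, (0, 1))
(7, 0, R2, (0, 1))
(8, 1, R4, (0, 1))
(8, 2, R7, (1,))
(9, 0, R2, (0, 1))

bar 0: v0=E3 v1=E4 downbeat P8
bar 1: v0=D3 v1=D4 downbeat P8
bar 2: v0=F3 v1=F4 downbeat P8
bar 3: v0=A3 v1=E4 downbeat P5
bar 4: v0=B3 v1=D4 downbeat m3
bar 5: v0=C4 v1=C5 downbeat P8
bar 6: v0=B3 v1=B4 downbeat P8
bar 7: v0=A3 v1=E4 downbeat P5
bar 8: v0=B3 v1=D4 downbeat m3
bar 9: v0=A3 v1=E4 downbeat P5
bar 10: v0=F3 v1=D4 downbeat M6
bar 11: v0=E3 v1=E4 downbeat P8
  -> R1 @ bar 1 tick 0 v(0, 1): E3/E4 P8 -> D3/D4 P8 similar
  -> R2 @ bar 2 tick 0 v(0, 1): D3/B3 M6 -> F3/F4 P8 similar
  -> R7 @ bar 2 tick 0 v(1,): B3->F4 leap 6st
  -> R2 @ bar 5 tick 0 v(0, 1): B3/G4 m6 -> C4/C5 P8 similar
  -> R2 @ bar 7 tick 0 v(0, 1): B3/B4 P8 -> A3/E4 P5 similar
  -> R4 @ bar 8 tick 1 v(0, 1): B3/F4 TT untreated
  -> R7 @ bar 8 tick 2 v(1,): F4->B4 leap 6st
  -> R2 @ bar 9 tick 0 v(0, 1): B3/G4 m6 -> A3/E4 P5 similar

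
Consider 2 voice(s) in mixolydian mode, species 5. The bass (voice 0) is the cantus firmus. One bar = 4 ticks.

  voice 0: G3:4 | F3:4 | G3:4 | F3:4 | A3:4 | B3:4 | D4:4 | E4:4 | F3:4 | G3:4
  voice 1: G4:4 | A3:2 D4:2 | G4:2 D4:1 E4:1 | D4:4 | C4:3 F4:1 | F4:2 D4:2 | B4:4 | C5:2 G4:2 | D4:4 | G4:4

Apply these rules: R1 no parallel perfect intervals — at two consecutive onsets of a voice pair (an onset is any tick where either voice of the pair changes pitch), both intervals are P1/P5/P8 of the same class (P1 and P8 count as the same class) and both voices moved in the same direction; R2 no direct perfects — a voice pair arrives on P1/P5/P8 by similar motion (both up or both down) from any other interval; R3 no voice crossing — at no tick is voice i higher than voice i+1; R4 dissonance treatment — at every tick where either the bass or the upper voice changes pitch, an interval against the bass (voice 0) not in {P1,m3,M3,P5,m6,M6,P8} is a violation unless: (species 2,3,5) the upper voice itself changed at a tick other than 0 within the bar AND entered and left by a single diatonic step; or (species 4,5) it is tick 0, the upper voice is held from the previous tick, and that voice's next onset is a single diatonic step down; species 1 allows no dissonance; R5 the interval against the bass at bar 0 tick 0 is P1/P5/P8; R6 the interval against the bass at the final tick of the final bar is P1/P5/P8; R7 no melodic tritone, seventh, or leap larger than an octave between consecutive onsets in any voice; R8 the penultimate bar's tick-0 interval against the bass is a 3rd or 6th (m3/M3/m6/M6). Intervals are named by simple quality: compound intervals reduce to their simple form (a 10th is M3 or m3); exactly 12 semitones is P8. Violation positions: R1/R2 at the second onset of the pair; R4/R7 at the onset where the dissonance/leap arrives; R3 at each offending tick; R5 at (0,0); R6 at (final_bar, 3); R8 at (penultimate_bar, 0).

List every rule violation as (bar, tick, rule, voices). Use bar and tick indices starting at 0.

bar 0: v0=G3 v1=G4 downbeat P8
bar 1: v0=F3 v1=A3 downbeat M3
bar 2: v0=G3 v1=G4 downbeat P8
bar 3: v0=F3 v1=D4 downbeat M6
bar 4: v0=A3 v1=C4 downbeat m3
bar 5: v0=B3 v1=F4 downbeat TT
bar 6: v0=D4 v1=B4 downbeat M6
bar 7: v0=E4 v1=C5 downbeat m6
bar 8: v0=F3 v1=D4 downbeat M6
bar 9: v0=G3 v1=G4 downbeat P8
  -> R7 @ bar 1 tick 0 v(1,): G4->A3 leap 10st
  -> R2 @ bar 2 tick 0 v(0, 1): F3/D4 M6 -> G3/G4 P8 similar
  -> R4 @ bar 5 tick 0 v(0, 1): B3/F4 TT untreated
  -> R7 @ bar 8 tick 0 v(0,): E4->F3 leap 11st
  -> R2 @ bar 9 tick 0 v(0, 1): F3/D4 M6 -> G3/G4 P8 similar

(1, 0, R7, (1,))
(2, 0, R2, (0, 1))
(5, 0, R4, (0, 1))
(8, 0, R7, (0,))
(9, 0, R2, (0, 1))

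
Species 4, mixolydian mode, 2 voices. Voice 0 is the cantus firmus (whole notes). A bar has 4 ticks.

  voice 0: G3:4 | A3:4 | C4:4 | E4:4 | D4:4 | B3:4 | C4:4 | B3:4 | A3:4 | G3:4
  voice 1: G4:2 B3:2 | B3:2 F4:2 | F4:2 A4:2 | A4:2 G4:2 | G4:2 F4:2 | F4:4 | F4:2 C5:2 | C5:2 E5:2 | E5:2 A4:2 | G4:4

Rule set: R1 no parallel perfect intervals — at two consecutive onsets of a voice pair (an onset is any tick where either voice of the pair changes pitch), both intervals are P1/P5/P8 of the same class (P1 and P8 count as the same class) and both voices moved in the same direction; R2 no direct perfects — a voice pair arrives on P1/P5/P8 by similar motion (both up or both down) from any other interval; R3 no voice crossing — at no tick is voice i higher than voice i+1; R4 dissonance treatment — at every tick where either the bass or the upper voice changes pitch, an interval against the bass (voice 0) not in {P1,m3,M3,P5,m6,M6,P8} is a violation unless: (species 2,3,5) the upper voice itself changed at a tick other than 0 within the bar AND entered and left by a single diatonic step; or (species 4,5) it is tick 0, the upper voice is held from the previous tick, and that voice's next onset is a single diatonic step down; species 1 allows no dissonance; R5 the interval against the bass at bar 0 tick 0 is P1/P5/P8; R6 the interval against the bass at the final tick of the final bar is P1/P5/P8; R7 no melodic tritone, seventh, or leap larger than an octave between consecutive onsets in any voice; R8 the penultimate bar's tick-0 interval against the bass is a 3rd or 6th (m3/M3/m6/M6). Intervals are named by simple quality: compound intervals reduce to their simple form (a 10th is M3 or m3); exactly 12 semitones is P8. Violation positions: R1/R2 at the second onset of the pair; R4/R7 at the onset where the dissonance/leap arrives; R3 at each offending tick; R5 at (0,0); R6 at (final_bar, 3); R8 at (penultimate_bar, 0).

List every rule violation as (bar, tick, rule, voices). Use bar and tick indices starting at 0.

bar 0: v0=G3 v1=G4 downbeat P8
bar 1: v0=A3 v1=B3 downbeat M2
bar 2: v0=C4 v1=F4 downbeat P4
bar 3: v0=E4 v1=A4 downbeat P4
bar 4: v0=D4 v1=G4 downbeat P4
bar 5: v0=B3 v1=F4 downbeat TT
bar 6: v0=C4 v1=F4 downbeat P4
bar 7: v0=B3 v1=C5 downbeat m2
bar 8: v0=A3 v1=E5 downbeat P5
bar 9: v0=G3 v1=G4 downbeat P8
  -> R4 @ bar 1 tick 0 v(0, 1): A3/B3 M2 untreated
  -> R7 @ bar 1 tick 2 v(1,): B3->F4 leap 6st
  -> R4 @ bar 2 tick 0 v(0, 1): C4/F4 P4 untreated
  -> R4 @ bar 5 tick 0 v(0, 1): B3/F4 TT untreated
  -> R4 @ bar 6 tick 0 v(0, 1): C4/F4 P4 untreated
  -> R4 @ bar 7 tick 0 v(0, 1): B3/C5 m2 untreated
  -> R4 @ bar 7 tick 2 v(0, 1): B3/E5 P4 untreated
  -> R8 @ bar 8 tick 0 v(0, 1): penult P5 not 3rd/6th
  -> R1 @ bar 9 tick 0 v(0, 1): A3/A4 P8 -> G3/G4 P8 similar

(1, 0, R4, (0, 1))
(1, 2, R7, (1,))
(2, 0, R4, (0, 1))
(5, 0, R4, (0, 1))
(6, 0, R4, (0, 1))
(7, 0, R4, (0, 1))
(7, 2, R4, (0, 1))
(8, 0, R8, (0, 1))
(9, 0, R1, (0, 1))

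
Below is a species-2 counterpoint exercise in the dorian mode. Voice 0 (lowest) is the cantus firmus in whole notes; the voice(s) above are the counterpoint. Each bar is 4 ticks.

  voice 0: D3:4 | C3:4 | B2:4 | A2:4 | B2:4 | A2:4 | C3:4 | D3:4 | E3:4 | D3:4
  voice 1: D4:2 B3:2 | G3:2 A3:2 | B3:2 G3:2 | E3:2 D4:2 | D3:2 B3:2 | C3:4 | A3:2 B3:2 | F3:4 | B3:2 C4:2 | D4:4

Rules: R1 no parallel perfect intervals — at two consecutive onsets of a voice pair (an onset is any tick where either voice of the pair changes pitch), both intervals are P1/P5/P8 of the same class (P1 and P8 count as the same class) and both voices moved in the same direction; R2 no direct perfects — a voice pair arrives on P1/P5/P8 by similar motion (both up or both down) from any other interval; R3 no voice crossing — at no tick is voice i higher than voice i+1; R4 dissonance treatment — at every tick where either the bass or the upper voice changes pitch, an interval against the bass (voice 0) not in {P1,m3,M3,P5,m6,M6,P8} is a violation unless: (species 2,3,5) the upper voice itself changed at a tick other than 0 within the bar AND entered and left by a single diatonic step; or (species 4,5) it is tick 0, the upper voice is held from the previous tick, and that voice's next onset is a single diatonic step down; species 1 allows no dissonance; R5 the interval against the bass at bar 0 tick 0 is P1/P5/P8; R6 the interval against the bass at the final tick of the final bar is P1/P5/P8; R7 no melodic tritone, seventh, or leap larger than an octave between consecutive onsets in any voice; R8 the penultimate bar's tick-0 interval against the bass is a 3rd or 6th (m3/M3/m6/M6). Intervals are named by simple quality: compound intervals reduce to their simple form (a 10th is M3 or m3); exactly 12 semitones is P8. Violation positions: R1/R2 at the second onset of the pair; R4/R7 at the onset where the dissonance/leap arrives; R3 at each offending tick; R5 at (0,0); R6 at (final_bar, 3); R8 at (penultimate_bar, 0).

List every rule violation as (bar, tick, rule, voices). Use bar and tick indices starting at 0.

bar 0: v0=D3 v1=D4 downbeat P8
bar 1: v0=C3 v1=G3 downbeat P5
bar 2: v0=B2 v1=B3 downbeat P8
bar 3: v0=A2 v1=E3 downbeat P5
bar 4: v0=B2 v1=D3 downbeat m3
bar 5: v0=A2 v1=C3 downbeat m3
bar 6: v0=C3 v1=A3 downbeat M6
bar 7: v0=D3 v1=F3 downbeat m3
bar 8: v0=E3 v1=B3 downbeat P5
bar 9: v0=D3 v1=D4 downbeat P8
  -> R2 @ bar 1 tick 0 v(0, 1): D3/B3 M6 -> C3/G3 P5 similar
  -> R2 @ bar 3 tick 0 v(0, 1): B2/G3 m6 -> A2/E3 P5 similar
  -> R4 @ bar 3 tick 2 v(0, 1): A2/D4 P4 untreated
  -> R7 @ bar 3 tick 2 v(1,): E3->D4 leap 10st
  -> R7 @ bar 5 tick 0 v(1,): B3->C3 leap 11st
  -> R4 @ bar 6 tick 2 v(0, 1): C3/B3 M7 untreated
  -> R7 @ bar 7 tick 0 v(1,): B3->F3 leap 6st
  -> R2 @ bar 8 tick 0 v(0, 1): D3/F3 m3 -> E3/B3 P5 similar
  -> R7 @ bar 8 tick 0 v(1,): F3->B3 leap 6st
  -> R8 @ bar 8 tick 0 v(0, 1): penult P5 not 3rd/6th

(1, 0, R2, (0, 1))
(3, 0, R2, (0, 1))
(3, 2, R4, (0, 1))
(3, 2, R7, (1,))
(5, 0, R7, (1,))
(6, 2, R4, (0, 1))
(7, 0, R7, (1,))
(8, 0, R2, (0, 1))
(8, 0, R7, (1,))
(8, 0, R8, (0, 1))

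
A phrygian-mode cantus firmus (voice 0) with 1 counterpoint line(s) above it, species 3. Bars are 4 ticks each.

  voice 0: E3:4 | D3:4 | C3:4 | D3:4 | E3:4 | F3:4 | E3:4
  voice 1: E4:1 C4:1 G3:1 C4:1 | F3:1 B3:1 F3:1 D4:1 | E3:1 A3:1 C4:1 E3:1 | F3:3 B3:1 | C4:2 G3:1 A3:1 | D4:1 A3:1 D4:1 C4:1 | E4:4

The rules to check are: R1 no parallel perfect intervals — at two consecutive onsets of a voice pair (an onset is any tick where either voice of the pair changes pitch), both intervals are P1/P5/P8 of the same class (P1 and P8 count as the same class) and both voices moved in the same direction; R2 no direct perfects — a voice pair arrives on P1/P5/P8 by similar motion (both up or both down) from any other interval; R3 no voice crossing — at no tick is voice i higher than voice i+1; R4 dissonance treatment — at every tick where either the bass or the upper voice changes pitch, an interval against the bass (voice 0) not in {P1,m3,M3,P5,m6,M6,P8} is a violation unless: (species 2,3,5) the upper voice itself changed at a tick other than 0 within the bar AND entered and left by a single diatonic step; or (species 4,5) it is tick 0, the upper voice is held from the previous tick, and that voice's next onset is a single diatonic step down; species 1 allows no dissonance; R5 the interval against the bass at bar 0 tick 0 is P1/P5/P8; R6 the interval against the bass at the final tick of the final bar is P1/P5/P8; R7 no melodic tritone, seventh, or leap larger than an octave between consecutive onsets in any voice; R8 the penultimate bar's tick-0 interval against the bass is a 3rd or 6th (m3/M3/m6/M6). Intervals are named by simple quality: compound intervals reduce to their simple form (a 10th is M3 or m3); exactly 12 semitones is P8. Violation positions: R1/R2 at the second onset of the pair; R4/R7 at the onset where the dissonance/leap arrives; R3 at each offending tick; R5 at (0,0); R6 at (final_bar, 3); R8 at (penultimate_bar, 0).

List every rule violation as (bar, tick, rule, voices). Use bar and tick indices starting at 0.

bar 0: v0=E3 v1=E4 downbeat P8
bar 1: v0=D3 v1=F3 downbeat m3
bar 2: v0=C3 v1=E3 downbeat M3
bar 3: v0=D3 v1=F3 downbeat m3
bar 4: v0=E3 v1=C4 downbeat m6
bar 5: v0=F3 v1=D4 downbeat M6
bar 6: v0=E3 v1=E4 downbeat P8
  -> R7 @ bar 1 tick 1 v(1,): F3->B3 leap 6st
  -> R7 @ bar 1 tick 2 v(1,): B3->F3 leap 6st
  -> R7 @ bar 2 tick 0 v(1,): D4->E3 leap 10st
  -> R7 @ bar 3 tick 3 v(1,): F3->B3 leap 6st
  -> R4 @ bar 4 tick 3 v(0, 1): E3/A3 P4 untreated

(1, 1, R7, (1,))
(1, 2, R7, (1,))
(2, 0, R7, (1,))
(3, 3, R7, (1,))
(4, 3, R4, (0, 1))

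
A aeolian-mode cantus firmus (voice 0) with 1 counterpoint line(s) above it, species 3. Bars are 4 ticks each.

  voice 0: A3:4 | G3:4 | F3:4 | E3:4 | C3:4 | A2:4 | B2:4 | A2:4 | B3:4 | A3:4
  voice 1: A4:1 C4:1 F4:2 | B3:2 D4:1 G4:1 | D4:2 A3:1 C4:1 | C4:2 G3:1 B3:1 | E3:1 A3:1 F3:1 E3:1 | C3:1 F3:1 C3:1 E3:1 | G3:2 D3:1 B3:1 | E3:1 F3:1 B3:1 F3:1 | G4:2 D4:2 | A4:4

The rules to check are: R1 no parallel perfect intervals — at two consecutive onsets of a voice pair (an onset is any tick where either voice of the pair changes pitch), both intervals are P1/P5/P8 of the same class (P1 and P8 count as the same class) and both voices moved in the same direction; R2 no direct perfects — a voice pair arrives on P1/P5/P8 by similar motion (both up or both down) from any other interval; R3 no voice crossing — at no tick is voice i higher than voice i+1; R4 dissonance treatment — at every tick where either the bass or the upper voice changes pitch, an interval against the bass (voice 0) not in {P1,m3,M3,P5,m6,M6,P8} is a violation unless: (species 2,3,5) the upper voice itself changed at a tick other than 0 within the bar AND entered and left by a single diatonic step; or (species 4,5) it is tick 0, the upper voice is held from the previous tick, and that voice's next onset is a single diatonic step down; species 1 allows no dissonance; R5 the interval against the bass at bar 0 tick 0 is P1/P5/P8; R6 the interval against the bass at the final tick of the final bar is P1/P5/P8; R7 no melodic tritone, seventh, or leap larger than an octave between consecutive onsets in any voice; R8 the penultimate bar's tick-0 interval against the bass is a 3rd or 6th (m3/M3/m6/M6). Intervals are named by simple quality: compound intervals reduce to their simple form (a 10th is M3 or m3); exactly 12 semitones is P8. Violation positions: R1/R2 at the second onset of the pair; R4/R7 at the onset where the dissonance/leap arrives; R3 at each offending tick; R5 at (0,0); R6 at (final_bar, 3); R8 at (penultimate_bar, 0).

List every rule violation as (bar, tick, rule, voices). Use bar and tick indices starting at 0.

bar 0: v0=A3 v1=A4 downbeat P8
bar 1: v0=G3 v1=B3 downbeat M3
bar 2: v0=F3 v1=D4 downbeat M6
bar 3: v0=E3 v1=C4 downbeat m6
bar 4: v0=C3 v1=E3 downbeat M3
bar 5: v0=A2 v1=C3 downbeat m3
bar 6: v0=B2 v1=G3 downbeat m6
bar 7: v0=A2 v1=E3 downbeat P5
bar 8: v0=B3 v1=G4 downbeat m6
bar 9: v0=A3 v1=A4 downbeat P8
  -> R7 @ bar 1 tick 0 v(1,): F4->B3 leap 6st
  -> R4 @ bar 4 tick 2 v(0, 1): C3/F3 P4 untreated
  -> R2 @ bar 7 tick 0 v(0, 1): B2/B3 P8 -> A2/E3 P5 similar
  -> R4 @ bar 7 tick 2 v(0, 1): A2/B3 M2 untreated
  -> R7 @ bar 7 tick 2 v(1,): F3->B3 leap 6st
  -> R7 @ bar 7 tick 3 v(1,): B3->F3 leap 6st
  -> R7 @ bar 8 tick 0 v(0,): A2->B3 leap 14st
  -> R7 @ bar 8 tick 0 v(1,): F3->G4 leap 14st

(1, 0, R7, (1,))
(4, 2, R4, (0, 1))
(7, 0, R2, (0, 1))
(7, 2, R4, (0, 1))
(7, 2, R7, (1,))
(7, 3, R7, (1,))
(8, 0, R7, (0,))
(8, 0, R7, (1,))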